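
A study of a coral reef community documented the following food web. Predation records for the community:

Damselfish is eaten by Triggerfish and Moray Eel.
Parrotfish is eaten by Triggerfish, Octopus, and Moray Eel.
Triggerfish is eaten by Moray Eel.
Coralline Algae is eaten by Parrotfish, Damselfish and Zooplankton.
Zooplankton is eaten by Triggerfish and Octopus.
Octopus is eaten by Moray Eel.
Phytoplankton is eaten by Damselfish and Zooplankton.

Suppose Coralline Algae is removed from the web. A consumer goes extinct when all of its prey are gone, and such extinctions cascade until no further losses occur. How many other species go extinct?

Remove Coralline Algae.
Round 1: Parrotfish (all prey gone) → extinct.
No further losses. Total secondary extinctions: 1.

1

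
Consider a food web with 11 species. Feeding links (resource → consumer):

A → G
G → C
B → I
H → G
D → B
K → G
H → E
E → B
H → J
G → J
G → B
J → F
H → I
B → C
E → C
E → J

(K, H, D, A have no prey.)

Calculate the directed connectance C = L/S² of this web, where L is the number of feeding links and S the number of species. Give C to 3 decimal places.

The web has S = 11 species and L = 16 feeding links.
C = L / S² = 16 / 121 = 0.1322 ≈ 0.132.

C = 0.132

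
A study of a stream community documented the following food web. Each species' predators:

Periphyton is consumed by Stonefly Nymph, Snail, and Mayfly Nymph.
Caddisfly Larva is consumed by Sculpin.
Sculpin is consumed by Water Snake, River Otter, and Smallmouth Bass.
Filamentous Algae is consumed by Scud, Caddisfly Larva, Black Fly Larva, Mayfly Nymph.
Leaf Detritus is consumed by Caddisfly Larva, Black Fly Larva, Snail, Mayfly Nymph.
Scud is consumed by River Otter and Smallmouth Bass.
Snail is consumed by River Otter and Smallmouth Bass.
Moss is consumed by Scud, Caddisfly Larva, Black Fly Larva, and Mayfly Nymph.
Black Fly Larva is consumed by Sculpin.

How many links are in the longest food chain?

3 links

One longest chain: Moss → Caddisfly Larva → Sculpin → Smallmouth Bass.
It has 4 species and 3 links.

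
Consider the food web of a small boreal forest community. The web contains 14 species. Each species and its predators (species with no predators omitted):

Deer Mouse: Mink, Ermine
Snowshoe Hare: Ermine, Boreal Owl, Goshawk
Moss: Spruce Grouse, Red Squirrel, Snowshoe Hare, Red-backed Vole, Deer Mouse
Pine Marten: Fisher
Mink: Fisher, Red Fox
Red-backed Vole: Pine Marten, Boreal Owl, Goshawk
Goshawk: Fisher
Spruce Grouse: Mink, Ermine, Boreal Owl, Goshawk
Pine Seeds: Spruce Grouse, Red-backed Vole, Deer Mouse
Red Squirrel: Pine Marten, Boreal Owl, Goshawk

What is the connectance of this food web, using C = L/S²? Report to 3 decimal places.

The web has S = 14 species and L = 27 feeding links.
C = L / S² = 27 / 196 = 0.1378 ≈ 0.138.

C = 0.138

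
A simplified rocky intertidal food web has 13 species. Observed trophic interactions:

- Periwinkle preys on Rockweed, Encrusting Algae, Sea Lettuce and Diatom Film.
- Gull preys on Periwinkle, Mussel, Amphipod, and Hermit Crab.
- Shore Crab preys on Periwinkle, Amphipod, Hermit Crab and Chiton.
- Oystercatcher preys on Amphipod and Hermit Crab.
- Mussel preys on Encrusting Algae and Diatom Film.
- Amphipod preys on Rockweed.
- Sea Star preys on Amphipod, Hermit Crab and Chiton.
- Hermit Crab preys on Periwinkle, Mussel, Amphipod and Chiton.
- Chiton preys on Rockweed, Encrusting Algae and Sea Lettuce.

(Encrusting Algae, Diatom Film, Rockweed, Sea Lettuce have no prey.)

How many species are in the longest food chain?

4 species

One longest chain: Rockweed → Amphipod → Hermit Crab → Oystercatcher.
It has 4 species and 3 links.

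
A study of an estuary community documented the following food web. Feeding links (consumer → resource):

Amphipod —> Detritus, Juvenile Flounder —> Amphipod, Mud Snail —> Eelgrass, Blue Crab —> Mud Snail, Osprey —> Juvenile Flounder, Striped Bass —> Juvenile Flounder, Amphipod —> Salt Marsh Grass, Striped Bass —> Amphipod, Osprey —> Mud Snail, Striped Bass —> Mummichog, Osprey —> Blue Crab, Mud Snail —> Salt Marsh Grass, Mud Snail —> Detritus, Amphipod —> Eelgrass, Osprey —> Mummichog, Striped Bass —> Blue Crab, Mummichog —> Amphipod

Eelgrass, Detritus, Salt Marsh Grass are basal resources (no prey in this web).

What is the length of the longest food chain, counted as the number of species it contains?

4 species

One longest chain: Eelgrass → Amphipod → Juvenile Flounder → Striped Bass.
It has 4 species and 3 links.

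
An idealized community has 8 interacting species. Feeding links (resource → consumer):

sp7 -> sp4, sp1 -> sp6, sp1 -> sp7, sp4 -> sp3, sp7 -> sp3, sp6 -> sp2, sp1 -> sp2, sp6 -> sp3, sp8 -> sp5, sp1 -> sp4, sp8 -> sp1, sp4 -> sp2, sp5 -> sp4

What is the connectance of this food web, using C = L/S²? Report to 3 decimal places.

The web has S = 8 species and L = 13 feeding links.
C = L / S² = 13 / 64 = 0.2031 ≈ 0.203.

C = 0.203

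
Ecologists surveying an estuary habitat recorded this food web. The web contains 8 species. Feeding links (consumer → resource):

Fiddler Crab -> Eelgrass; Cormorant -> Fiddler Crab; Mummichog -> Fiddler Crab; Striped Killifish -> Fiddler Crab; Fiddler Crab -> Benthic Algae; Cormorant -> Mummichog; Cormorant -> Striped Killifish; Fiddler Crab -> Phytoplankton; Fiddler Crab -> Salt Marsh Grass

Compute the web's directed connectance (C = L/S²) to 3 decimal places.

The web has S = 8 species and L = 9 feeding links.
C = L / S² = 9 / 64 = 0.1406 ≈ 0.141.

C = 0.141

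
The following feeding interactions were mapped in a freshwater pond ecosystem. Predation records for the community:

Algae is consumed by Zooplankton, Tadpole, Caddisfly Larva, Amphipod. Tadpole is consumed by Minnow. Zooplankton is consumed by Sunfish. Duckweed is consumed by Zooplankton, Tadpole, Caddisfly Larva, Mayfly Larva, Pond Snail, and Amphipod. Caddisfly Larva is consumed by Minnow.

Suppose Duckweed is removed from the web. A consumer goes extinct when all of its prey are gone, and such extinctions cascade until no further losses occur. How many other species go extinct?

Remove Duckweed.
Round 1: Mayfly Larva (all prey gone), Pond Snail (all prey gone) → extinct.
No further losses. Total secondary extinctions: 2.

2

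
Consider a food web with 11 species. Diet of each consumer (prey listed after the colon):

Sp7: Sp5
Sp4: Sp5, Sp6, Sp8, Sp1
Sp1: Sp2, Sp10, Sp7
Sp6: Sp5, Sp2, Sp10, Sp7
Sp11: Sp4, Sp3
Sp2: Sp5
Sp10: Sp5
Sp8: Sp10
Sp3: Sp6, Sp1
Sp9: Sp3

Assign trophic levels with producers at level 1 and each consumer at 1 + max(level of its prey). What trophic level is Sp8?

Sp5 is a producer → level 1.
Sp10 eats Sp5 → level 2.
Sp8 eats Sp10 → level 3.

Trophic level 3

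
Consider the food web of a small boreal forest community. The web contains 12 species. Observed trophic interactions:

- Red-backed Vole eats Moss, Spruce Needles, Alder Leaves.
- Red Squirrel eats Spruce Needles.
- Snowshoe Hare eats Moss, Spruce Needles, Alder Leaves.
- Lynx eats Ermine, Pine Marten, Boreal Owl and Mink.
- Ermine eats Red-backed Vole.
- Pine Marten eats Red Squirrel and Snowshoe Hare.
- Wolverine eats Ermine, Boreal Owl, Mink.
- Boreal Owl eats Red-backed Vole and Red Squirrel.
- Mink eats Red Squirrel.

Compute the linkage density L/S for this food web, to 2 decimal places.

L/S = 1.67

There are L = 20 links among S = 12 species.
L/S = 20/12 = 1.6667 ≈ 1.67.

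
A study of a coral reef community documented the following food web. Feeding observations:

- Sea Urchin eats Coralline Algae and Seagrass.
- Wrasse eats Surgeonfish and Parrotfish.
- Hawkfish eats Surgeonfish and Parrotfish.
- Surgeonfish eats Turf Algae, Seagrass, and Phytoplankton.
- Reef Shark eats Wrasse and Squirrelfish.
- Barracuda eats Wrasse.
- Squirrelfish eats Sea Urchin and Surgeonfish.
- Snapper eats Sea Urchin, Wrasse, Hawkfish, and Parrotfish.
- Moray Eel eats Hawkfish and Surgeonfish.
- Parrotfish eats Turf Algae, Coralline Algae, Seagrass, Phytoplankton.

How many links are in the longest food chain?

3 links

One longest chain: Coralline Algae → Sea Urchin → Squirrelfish → Reef Shark.
It has 4 species and 3 links.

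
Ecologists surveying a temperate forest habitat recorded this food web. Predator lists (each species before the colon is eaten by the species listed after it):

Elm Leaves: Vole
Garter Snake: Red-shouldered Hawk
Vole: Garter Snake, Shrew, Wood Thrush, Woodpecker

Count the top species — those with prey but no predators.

4

Top species (has prey, but nothing eats it): Shrew, Wood Thrush, Woodpecker, Red-shouldered Hawk.
Count: 4.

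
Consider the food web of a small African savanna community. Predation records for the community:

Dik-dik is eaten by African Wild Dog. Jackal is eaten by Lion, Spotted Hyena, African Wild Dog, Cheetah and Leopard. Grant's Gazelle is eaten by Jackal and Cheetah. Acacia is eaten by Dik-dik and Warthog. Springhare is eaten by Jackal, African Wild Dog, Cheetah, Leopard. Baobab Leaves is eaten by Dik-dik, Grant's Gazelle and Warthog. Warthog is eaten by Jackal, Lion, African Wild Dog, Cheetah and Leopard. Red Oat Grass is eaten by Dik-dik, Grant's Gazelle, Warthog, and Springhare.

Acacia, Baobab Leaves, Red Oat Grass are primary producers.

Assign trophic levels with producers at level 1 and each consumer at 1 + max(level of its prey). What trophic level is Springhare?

Trophic level 2

Red Oat Grass is a producer → level 1.
Springhare eats Red Oat Grass → level 2.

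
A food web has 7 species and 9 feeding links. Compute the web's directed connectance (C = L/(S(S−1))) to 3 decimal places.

C = 0.214

The web has S = 7 species and L = 9 feeding links.
C = L / (S(S−1)) = 9 / 42 = 0.2143 ≈ 0.214.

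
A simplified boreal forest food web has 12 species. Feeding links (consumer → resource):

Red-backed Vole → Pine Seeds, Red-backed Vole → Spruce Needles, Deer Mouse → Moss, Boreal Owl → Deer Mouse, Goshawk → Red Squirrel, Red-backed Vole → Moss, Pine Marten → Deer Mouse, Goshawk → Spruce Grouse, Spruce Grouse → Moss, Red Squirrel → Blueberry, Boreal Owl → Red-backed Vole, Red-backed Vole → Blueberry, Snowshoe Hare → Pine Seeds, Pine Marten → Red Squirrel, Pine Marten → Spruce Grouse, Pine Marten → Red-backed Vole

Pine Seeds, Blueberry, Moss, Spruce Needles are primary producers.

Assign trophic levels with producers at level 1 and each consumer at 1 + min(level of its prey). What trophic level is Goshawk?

Trophic level 3

Blueberry is a producer → level 1.
Red Squirrel eats Blueberry → level 2.
Goshawk eats Red Squirrel → level 3.
No prey of Goshawk is below level 2, so 3 is the minimum.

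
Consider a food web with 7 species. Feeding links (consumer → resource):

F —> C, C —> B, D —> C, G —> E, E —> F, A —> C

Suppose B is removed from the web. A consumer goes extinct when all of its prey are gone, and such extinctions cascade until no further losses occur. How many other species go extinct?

Remove B.
Round 1: C (all prey gone) → extinct.
Round 2: F (all prey gone), A (all prey gone), D (all prey gone) → extinct.
Round 3: E (all prey gone) → extinct.
Round 4: G (all prey gone) → extinct.
No further losses. Total secondary extinctions: 6.

6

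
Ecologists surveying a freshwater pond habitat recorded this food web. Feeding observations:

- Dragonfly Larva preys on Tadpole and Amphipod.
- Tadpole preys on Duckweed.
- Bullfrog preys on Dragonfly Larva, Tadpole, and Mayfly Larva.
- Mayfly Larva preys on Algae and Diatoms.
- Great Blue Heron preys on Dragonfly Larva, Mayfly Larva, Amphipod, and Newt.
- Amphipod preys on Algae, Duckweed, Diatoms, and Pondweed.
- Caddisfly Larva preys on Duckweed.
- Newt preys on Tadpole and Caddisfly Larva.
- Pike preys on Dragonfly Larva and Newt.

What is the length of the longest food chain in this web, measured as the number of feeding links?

3 links

One longest chain: Duckweed → Tadpole → Dragonfly Larva → Bullfrog.
It has 4 species and 3 links.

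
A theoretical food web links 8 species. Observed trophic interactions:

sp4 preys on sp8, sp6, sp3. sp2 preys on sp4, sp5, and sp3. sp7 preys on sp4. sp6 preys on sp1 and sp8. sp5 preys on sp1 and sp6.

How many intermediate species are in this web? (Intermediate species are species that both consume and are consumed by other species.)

3

Intermediate species (has both prey and predators): sp6, sp5, sp4.
Count: 3.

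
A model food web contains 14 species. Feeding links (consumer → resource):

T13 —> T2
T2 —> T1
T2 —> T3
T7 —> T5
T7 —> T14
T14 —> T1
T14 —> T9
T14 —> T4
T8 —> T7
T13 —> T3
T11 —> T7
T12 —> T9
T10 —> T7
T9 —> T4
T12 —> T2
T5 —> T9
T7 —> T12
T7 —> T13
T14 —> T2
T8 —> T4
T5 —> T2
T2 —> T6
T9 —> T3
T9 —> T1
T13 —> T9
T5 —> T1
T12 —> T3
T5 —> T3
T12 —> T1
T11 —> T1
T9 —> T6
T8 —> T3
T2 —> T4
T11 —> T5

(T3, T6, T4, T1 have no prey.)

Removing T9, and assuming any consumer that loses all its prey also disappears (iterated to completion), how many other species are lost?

0

Remove T9.
Every predator of it retains at least one other prey: T14 still has T4, T1, T2; T5 still has T3, T1, T2; T13 still has T3, T2; T12 still has T3, T1, T2.
No consumer loses all prey, so no secondary extinctions occur.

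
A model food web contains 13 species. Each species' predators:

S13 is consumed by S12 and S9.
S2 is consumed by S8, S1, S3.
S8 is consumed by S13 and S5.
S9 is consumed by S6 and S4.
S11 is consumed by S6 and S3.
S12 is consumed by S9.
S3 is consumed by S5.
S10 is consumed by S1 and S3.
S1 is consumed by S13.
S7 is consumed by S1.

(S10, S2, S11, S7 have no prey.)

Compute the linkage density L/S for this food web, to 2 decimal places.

There are L = 17 links among S = 13 species.
L/S = 17/13 = 1.3077 ≈ 1.31.

L/S = 1.31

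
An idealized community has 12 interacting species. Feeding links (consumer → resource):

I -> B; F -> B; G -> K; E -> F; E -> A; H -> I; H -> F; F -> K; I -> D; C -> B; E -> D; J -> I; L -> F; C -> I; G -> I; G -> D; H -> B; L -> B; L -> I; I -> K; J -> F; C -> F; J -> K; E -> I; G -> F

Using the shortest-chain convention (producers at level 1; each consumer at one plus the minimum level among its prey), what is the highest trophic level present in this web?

Producers (level 1): K, A, B, D.
Following each consumer down to its lowest-level prey: K → J (levels 1 through 2).
All prey of J (K 1, I 2, F 2) are at level 1 or above, so J is at level 1 + 1 = 2.
Every consumer has at least one prey at level 1 or below, so none exceeds level 2.

2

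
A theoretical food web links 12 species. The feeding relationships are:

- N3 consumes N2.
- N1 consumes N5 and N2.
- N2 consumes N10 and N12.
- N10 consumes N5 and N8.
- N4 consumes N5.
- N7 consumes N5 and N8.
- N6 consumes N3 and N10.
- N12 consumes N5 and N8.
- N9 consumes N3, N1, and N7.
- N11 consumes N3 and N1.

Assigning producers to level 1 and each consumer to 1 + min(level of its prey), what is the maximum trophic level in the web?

4

Producers (level 1): N5, N8.
Following each consumer down to its lowest-level prey: N5 → N12 → N2 → N3 (levels 1 through 4).
All prey of N3 (N2 3) are at level 3 or above, so N3 is at level 1 + 3 = 4.
Every consumer has at least one prey at level 3 or below, so none exceeds level 4.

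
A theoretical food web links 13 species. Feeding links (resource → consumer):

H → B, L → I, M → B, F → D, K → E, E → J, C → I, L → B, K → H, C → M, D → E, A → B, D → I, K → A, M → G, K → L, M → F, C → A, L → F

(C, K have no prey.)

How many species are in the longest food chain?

6 species

One longest chain: K → L → F → D → E → J.
It has 6 species and 5 links.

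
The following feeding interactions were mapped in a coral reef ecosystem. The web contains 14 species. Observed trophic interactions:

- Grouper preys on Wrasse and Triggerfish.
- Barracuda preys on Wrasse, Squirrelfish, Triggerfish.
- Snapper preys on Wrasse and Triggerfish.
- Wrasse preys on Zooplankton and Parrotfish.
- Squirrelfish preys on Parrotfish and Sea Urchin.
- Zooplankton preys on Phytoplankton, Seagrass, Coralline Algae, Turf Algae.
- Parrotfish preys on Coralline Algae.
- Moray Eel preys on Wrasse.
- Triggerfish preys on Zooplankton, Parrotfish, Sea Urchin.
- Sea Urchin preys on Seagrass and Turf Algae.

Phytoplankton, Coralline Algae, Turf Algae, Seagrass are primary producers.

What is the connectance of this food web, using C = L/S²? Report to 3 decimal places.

C = 0.112

The web has S = 14 species and L = 22 feeding links.
C = L / S² = 22 / 196 = 0.1122 ≈ 0.112.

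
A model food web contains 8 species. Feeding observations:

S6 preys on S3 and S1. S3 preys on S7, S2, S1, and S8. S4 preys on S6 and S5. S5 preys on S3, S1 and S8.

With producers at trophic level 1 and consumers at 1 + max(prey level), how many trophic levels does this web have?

Producers (level 1): S7, S8, S2, S1.
S7 → S3 → S6 → S4 gives S4 level 4.
No species has a prey at level 4, so no species reaches level 5.

4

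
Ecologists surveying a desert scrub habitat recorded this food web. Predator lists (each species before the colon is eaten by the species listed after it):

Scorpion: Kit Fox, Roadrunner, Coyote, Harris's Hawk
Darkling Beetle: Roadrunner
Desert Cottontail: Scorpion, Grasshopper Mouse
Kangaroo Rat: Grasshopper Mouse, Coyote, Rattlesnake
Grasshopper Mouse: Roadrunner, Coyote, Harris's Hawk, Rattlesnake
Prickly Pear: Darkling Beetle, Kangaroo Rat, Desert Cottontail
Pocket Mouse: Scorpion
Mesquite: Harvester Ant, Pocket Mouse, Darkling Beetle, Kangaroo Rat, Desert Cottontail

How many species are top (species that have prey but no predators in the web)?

Top species (has prey, but nothing eats it): Harvester Ant, Kit Fox, Roadrunner, Coyote, Harris's Hawk, Rattlesnake.
Count: 6.

6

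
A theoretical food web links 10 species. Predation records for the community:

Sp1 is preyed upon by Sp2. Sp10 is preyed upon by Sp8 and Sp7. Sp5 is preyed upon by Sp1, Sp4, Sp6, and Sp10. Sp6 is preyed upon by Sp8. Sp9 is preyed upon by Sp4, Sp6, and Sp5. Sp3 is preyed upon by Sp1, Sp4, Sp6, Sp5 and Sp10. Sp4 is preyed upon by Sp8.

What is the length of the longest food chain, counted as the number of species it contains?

4 species

One longest chain: Sp9 → Sp5 → Sp1 → Sp2.
It has 4 species and 3 links.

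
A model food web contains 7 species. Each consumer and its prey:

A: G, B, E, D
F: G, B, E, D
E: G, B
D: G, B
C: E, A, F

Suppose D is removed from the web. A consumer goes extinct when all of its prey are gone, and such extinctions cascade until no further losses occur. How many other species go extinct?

0

Remove D.
Every predator of it retains at least one other prey: A still has G, B, E; F still has G, B, E.
No consumer loses all prey, so no secondary extinctions occur.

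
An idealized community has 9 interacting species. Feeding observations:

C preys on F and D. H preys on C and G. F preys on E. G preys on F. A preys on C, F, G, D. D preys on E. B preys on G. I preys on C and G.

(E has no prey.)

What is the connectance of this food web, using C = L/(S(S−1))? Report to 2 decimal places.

The web has S = 9 species and L = 14 feeding links.
C = L / (S(S−1)) = 14 / 72 = 0.1944 ≈ 0.19.

C = 0.19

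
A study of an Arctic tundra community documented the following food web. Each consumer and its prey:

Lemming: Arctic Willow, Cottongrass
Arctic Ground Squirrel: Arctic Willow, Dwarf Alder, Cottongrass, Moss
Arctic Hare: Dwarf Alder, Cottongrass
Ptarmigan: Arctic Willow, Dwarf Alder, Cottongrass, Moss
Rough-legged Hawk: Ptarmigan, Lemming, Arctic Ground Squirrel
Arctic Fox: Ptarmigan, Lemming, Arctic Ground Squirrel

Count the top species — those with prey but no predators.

Top species (has prey, but nothing eats it): Arctic Hare, Arctic Fox, Rough-legged Hawk.
Count: 3.

3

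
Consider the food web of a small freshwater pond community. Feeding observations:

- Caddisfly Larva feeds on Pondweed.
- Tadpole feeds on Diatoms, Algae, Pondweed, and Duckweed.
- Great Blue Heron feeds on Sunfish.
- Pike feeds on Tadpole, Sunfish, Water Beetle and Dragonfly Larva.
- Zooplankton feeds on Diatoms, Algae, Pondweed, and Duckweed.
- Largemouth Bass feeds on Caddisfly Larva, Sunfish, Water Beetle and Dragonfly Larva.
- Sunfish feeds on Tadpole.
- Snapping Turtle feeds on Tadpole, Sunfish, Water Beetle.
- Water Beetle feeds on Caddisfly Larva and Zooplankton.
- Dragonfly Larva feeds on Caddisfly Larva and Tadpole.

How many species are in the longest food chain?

One longest chain: Pondweed → Tadpole → Dragonfly Larva → Pike.
It has 4 species and 3 links.

4 species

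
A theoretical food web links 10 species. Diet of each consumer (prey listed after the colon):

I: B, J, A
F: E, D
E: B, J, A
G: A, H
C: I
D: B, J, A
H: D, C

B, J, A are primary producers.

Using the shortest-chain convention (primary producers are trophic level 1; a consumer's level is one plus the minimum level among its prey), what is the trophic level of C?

B is a producer → level 1.
I eats B → level 2.
C eats I → level 3.
No prey of C is below level 2, so 3 is the minimum.

Trophic level 3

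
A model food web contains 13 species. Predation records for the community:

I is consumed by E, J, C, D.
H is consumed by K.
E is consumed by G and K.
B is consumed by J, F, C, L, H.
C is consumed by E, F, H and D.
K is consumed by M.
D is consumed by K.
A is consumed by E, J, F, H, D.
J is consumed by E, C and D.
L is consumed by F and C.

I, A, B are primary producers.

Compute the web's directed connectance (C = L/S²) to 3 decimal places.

The web has S = 13 species and L = 28 feeding links.
C = L / S² = 28 / 169 = 0.1657 ≈ 0.166.

C = 0.166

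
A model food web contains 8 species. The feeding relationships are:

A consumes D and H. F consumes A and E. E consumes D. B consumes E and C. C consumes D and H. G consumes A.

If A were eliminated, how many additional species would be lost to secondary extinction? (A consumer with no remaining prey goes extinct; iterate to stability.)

1

Remove A.
Round 1: G (all prey gone) → extinct.
No further losses. Total secondary extinctions: 1.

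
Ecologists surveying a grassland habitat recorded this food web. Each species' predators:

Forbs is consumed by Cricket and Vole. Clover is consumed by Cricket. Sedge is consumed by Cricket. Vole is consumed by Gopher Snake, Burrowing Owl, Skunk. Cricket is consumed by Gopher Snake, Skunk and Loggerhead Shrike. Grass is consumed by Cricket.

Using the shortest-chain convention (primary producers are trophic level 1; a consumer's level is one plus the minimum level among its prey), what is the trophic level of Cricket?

Trophic level 2

Grass is a producer → level 1.
Cricket eats Grass → level 2.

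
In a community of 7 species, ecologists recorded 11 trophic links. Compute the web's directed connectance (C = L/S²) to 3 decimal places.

The web has S = 7 species and L = 11 feeding links.
C = L / S² = 11 / 49 = 0.2245 ≈ 0.224.

C = 0.224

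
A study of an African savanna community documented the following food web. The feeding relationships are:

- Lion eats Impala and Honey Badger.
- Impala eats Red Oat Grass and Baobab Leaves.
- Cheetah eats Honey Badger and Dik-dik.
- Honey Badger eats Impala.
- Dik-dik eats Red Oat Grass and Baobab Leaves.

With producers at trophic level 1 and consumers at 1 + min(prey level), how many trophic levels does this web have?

3

Producers (level 1): Red Oat Grass, Baobab Leaves.
Following each consumer down to its lowest-level prey: Red Oat Grass → Impala → Honey Badger (levels 1 through 3).
All prey of Honey Badger (Impala 2) are at level 2 or above, so Honey Badger is at level 1 + 2 = 3.
Every consumer has at least one prey at level 2 or below, so none exceeds level 3.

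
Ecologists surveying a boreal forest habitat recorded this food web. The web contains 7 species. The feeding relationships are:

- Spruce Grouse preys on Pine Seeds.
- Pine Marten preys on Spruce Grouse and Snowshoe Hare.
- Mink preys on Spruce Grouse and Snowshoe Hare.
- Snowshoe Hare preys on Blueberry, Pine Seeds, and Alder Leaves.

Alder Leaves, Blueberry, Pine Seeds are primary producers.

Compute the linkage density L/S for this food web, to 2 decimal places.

L/S = 1.14

There are L = 8 links among S = 7 species.
L/S = 8/7 = 1.1429 ≈ 1.14.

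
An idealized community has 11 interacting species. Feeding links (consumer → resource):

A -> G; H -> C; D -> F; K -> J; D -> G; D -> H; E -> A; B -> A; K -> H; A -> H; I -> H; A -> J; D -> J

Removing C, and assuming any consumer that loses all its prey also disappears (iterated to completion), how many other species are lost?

2

Remove C.
Round 1: H (all prey gone) → extinct.
Round 2: I (all prey gone) → extinct.
No further losses. Total secondary extinctions: 2.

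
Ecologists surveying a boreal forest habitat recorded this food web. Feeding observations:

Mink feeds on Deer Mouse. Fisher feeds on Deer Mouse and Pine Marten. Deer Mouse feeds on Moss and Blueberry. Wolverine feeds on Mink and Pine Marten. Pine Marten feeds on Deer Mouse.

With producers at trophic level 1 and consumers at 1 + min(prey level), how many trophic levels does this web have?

Producers (level 1): Moss, Blueberry.
Following each consumer down to its lowest-level prey: Moss → Deer Mouse → Mink → Wolverine (levels 1 through 4).
All prey of Wolverine (Mink 3, Pine Marten 3) are at level 3 or above, so Wolverine is at level 1 + 3 = 4.
Every consumer has at least one prey at level 3 or below, so none exceeds level 4.

4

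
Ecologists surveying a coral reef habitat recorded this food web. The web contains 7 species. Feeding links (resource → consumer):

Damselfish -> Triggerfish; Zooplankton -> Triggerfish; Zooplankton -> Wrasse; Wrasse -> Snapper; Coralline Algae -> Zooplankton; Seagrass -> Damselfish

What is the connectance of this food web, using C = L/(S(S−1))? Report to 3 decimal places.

The web has S = 7 species and L = 6 feeding links.
C = L / (S(S−1)) = 6 / 42 = 0.1429 ≈ 0.143.

C = 0.143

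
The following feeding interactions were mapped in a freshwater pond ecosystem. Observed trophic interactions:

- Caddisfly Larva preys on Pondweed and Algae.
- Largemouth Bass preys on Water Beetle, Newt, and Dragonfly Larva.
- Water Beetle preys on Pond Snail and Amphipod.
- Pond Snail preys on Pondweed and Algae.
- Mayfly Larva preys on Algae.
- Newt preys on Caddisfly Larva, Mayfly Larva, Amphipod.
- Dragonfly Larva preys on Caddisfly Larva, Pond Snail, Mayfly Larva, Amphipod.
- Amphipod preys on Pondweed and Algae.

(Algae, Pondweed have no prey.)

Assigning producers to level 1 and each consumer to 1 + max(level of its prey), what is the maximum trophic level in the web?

4

Producers (level 1): Algae, Pondweed.
Algae → Mayfly Larva → Newt → Largemouth Bass gives Largemouth Bass level 4.
No species has a prey at level 4, so no species reaches level 5.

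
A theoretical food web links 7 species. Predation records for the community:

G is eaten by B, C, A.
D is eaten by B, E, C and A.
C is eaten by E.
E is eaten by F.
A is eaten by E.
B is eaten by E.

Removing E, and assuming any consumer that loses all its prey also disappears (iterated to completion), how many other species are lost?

Remove E.
Round 1: F (all prey gone) → extinct.
No further losses. Total secondary extinctions: 1.

1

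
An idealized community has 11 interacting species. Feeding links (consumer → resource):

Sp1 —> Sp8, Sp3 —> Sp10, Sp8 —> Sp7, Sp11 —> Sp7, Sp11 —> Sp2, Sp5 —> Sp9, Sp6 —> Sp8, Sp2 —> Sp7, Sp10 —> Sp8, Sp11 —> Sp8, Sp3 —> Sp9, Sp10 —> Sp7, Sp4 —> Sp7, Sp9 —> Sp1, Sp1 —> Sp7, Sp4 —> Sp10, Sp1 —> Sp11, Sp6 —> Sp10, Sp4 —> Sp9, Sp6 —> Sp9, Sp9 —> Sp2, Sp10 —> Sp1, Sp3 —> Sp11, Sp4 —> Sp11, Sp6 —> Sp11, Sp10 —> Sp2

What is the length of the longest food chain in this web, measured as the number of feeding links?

One longest chain: Sp7 → Sp8 → Sp11 → Sp1 → Sp9 → Sp6.
It has 6 species and 5 links.

5 links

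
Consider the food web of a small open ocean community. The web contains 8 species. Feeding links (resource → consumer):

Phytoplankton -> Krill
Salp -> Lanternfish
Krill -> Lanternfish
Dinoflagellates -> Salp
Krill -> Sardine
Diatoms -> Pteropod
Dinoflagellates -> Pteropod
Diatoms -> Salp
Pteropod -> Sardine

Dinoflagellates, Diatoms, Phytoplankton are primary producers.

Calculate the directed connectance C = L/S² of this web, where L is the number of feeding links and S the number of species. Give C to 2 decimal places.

The web has S = 8 species and L = 9 feeding links.
C = L / S² = 9 / 64 = 0.1406 ≈ 0.14.

C = 0.14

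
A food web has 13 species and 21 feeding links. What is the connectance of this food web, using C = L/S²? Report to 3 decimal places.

C = 0.124

The web has S = 13 species and L = 21 feeding links.
C = L / S² = 21 / 169 = 0.1243 ≈ 0.124.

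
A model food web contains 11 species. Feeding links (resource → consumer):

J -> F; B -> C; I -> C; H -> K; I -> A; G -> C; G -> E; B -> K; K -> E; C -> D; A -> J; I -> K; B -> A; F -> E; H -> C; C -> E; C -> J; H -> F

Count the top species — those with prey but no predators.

Top species (has prey, but nothing eats it): D, E.
Count: 2.

2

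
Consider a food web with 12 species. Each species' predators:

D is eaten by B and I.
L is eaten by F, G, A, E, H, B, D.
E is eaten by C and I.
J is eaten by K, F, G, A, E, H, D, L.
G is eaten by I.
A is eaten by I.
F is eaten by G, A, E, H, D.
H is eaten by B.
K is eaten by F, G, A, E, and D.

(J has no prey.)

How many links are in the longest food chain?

One longest chain: J → L → F → E → C.
It has 5 species and 4 links.

4 links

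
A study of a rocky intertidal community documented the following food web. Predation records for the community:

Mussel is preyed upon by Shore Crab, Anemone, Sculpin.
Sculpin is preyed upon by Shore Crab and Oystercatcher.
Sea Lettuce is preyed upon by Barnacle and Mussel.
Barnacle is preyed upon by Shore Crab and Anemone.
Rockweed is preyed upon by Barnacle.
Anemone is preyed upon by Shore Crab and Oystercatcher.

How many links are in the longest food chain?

3 links

One longest chain: Sea Lettuce → Mussel → Anemone → Shore Crab.
It has 4 species and 3 links.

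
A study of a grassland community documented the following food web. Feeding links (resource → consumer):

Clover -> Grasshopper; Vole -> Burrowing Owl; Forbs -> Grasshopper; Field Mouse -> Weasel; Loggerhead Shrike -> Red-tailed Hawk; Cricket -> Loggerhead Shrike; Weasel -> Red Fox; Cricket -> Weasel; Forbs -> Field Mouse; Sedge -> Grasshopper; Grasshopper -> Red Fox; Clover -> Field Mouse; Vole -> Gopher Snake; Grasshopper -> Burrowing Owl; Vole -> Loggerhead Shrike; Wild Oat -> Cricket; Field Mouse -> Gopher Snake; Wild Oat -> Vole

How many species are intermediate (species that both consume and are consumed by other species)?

Intermediate species (has both prey and predators): Field Mouse, Grasshopper, Vole, Cricket, Weasel, Loggerhead Shrike.
Count: 6.

6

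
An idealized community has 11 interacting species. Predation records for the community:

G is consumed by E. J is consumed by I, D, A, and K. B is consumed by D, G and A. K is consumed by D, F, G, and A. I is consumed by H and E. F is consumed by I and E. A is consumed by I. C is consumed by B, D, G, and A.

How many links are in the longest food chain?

4 links

One longest chain: J → K → F → I → H.
It has 5 species and 4 links.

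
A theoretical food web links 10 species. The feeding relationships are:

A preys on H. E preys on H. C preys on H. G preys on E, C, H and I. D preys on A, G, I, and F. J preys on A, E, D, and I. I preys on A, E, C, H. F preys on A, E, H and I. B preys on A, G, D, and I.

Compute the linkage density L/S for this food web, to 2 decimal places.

L/S = 2.70

There are L = 27 links among S = 10 species.
L/S = 27/10 = 2.7000 ≈ 2.70.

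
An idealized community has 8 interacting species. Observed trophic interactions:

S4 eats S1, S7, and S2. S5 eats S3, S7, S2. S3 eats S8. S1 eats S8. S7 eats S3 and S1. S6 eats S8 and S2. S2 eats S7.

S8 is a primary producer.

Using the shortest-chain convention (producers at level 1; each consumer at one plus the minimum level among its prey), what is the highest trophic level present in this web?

4

Producers (level 1): S8.
Following each consumer down to its lowest-level prey: S8 → S3 → S7 → S2 (levels 1 through 4).
All prey of S2 (S7 3) are at level 3 or above, so S2 is at level 1 + 3 = 4.
Every consumer has at least one prey at level 3 or below, so none exceeds level 4.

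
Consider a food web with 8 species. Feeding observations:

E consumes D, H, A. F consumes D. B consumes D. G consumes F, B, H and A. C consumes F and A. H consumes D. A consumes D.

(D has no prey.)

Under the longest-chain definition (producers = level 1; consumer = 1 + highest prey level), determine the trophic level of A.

Trophic level 2

D is a producer → level 1.
A eats D → level 2.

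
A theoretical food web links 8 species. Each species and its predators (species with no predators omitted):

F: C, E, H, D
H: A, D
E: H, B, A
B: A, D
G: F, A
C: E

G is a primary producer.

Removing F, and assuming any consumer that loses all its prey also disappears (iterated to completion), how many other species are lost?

Remove F.
Round 1: C (all prey gone) → extinct.
Round 2: E (all prey gone) → extinct.
Round 3: H (all prey gone), B (all prey gone) → extinct.
Round 4: D (all prey gone) → extinct.
No further losses. Total secondary extinctions: 5.

5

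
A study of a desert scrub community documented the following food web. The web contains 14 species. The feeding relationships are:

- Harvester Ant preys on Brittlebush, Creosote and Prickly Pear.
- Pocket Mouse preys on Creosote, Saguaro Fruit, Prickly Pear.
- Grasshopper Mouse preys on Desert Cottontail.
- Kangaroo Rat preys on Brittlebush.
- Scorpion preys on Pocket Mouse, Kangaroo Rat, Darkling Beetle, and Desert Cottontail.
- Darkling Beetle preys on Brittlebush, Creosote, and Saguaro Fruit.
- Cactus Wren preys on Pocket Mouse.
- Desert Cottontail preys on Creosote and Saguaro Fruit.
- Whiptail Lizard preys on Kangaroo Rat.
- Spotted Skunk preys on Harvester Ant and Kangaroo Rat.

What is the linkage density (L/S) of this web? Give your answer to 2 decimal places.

L/S = 1.50

There are L = 21 links among S = 14 species.
L/S = 21/14 = 1.5000 ≈ 1.50.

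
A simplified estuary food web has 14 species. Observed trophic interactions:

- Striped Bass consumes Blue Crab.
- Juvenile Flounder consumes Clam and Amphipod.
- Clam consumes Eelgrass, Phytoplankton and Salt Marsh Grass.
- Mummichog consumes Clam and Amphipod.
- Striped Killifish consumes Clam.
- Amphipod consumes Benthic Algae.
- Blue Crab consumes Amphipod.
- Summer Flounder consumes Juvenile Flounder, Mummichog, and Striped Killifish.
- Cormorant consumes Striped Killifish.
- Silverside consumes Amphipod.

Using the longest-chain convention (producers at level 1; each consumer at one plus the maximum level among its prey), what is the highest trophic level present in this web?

4

Producers (level 1): Salt Marsh Grass, Benthic Algae, Eelgrass, Phytoplankton.
Salt Marsh Grass → Clam → Striped Killifish → Summer Flounder gives Summer Flounder level 4.
No species has a prey at level 4, so no species reaches level 5.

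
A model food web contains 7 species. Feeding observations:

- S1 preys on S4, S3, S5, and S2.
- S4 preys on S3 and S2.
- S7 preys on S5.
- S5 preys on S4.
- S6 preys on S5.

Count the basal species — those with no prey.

Basal species (no prey listed): S2, S3.
Count: 2.

2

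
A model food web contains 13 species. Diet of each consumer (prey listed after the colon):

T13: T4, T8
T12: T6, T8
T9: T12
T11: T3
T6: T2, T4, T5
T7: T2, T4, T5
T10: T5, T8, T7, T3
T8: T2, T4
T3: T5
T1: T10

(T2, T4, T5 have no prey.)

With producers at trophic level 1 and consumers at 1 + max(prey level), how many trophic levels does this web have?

4

Producers (level 1): T2, T4, T5.
T2 → T6 → T12 → T9 gives T9 level 4.
No species has a prey at level 4, so no species reaches level 5.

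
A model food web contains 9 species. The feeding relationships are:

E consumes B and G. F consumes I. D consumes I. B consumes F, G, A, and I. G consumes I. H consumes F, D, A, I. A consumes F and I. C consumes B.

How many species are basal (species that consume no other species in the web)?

Basal species (no prey listed): I.
Count: 1.

1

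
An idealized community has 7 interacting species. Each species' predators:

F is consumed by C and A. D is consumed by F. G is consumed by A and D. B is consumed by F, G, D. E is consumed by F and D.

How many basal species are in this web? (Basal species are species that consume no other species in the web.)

2

Basal species (no prey listed): E, B.
Count: 2.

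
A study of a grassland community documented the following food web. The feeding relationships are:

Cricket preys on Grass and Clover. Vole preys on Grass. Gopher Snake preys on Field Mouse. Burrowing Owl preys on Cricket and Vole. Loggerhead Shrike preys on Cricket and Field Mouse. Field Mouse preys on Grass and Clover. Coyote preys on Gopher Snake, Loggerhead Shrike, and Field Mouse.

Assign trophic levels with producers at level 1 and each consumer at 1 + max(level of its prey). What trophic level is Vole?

Grass is a producer → level 1.
Vole eats Grass → level 2.

Trophic level 2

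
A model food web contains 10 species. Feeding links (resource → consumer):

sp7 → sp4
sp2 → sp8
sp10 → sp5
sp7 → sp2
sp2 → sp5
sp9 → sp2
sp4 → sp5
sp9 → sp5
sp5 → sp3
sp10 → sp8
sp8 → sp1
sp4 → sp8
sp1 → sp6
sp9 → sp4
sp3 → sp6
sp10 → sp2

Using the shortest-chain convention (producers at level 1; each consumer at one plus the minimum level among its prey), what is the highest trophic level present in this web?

Producers (level 1): sp7, sp10, sp9.
Following each consumer down to its lowest-level prey: sp10 → sp5 → sp3 → sp6 (levels 1 through 4).
All prey of sp6 (sp3 3, sp1 3) are at level 3 or above, so sp6 is at level 1 + 3 = 4.
Every consumer has at least one prey at level 3 or below, so none exceeds level 4.

4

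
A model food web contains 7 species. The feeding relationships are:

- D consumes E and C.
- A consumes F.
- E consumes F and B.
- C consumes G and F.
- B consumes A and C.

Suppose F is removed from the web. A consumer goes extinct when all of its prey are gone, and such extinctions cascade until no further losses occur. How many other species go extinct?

Remove F.
Round 1: A (all prey gone) → extinct.
No further losses. Total secondary extinctions: 1.

1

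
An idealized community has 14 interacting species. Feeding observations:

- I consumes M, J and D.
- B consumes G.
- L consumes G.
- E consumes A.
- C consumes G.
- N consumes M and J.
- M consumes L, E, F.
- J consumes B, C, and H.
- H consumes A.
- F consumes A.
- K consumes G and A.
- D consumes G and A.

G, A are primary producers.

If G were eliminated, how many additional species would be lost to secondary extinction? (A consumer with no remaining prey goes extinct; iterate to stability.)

3

Remove G.
Round 1: L (all prey gone), B (all prey gone), C (all prey gone) → extinct.
No further losses. Total secondary extinctions: 3.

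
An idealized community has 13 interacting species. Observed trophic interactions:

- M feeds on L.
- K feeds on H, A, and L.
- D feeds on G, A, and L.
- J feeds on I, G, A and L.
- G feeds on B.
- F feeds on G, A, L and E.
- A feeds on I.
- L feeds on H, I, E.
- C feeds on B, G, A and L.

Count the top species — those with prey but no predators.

Top species (has prey, but nothing eats it): K, J, C, D, M, F.
Count: 6.

6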